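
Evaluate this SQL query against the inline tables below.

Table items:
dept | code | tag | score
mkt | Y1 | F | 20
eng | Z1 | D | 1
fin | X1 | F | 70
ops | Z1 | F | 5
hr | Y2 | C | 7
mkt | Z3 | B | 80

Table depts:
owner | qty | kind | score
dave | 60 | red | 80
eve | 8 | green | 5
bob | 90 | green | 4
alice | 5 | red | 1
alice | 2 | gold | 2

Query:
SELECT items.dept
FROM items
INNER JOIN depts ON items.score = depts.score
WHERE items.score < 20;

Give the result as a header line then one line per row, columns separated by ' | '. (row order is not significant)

== RESULT ==
items.dept
eng
ops

Derivation:
After JOIN depts (3 rows):
items.dept | items.code | items.tag | items.score | depts.owner | depts.qty | depts.kind | depts.score
eng | Z1 | D | 1 | alice | 5 | red | 1
ops | Z1 | F | 5 | eve | 8 | green | 5
mkt | Z3 | B | 80 | dave | 60 | red | 80
After WHERE (2 rows):
items.dept | items.code | items.tag | items.score | depts.owner | depts.qty | depts.kind | depts.score
eng | Z1 | D | 1 | alice | 5 | red | 1
ops | Z1 | F | 5 | eve | 8 | green | 5
After SELECT (2 rows):
items.dept
eng
ops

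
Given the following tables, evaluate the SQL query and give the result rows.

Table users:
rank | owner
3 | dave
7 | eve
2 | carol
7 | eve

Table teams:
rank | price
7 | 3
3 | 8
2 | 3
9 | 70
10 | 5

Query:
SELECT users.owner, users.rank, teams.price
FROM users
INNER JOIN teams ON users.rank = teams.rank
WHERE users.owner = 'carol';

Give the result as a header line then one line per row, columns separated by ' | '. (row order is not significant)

== RESULT ==
users.owner | users.rank | teams.price
carol | 2 | 3

Derivation:
After JOIN teams (4 rows):
users.rank | users.owner | teams.rank | teams.price
3 | dave | 3 | 8
7 | eve | 7 | 3
2 | carol | 2 | 3
7 | eve | 7 | 3
After WHERE (1 rows):
users.rank | users.owner | teams.rank | teams.price
2 | carol | 2 | 3
After SELECT (1 rows):
users.owner | users.rank | teams.price
carol | 2 | 3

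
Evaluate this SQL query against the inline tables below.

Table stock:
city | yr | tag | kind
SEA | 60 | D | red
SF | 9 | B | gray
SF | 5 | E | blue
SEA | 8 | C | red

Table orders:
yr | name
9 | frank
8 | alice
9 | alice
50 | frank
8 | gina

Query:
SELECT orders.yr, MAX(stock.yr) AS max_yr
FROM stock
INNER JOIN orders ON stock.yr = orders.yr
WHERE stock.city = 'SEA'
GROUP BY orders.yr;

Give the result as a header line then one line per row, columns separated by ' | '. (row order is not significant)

After JOIN orders (4 rows):
stock.city | stock.yr | stock.tag | stock.kind | orders.yr | orders.name
SF | 9 | B | gray | 9 | frank
SF | 9 | B | gray | 9 | alice
SEA | 8 | C | red | 8 | alice
SEA | 8 | C | red | 8 | gina
After WHERE (2 rows):
stock.city | stock.yr | stock.tag | stock.kind | orders.yr | orders.name
SEA | 8 | C | red | 8 | alice
SEA | 8 | C | red | 8 | gina
After GROUP BY (1 rows):
orders.yr | max_yr
8 | 8

== RESULT ==
orders.yr | max_yr
8 | 8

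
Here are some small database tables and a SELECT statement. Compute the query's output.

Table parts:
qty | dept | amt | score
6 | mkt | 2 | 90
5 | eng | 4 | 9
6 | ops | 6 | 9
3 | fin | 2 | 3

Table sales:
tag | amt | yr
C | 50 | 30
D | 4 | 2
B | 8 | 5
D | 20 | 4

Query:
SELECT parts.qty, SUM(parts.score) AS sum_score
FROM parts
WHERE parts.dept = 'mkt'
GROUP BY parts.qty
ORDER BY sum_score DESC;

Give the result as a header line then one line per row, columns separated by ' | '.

== RESULT ==
parts.qty | sum_score
6 | 90

Derivation:
After WHERE (1 rows):
parts.qty | parts.dept | parts.amt | parts.score
6 | mkt | 2 | 90
After GROUP BY (1 rows):
parts.qty | sum_score
6 | 90
After ORDER BY (1 rows):
parts.qty | sum_score
6 | 90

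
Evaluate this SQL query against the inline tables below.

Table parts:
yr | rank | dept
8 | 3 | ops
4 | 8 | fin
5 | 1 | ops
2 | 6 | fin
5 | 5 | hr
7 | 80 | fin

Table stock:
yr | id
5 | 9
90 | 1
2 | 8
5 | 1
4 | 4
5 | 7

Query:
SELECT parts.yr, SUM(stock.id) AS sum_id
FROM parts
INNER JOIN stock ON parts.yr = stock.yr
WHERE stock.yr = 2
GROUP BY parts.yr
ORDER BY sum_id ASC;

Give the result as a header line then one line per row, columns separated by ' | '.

After JOIN stock (8 rows):
parts.yr | parts.rank | parts.dept | stock.yr | stock.id
4 | 8 | fin | 4 | 4
5 | 1 | ops | 5 | 9
5 | 1 | ops | 5 | 1
5 | 1 | ops | 5 | 7
2 | 6 | fin | 2 | 8
5 | 5 | hr | 5 | 9
5 | 5 | hr | 5 | 1
5 | 5 | hr | 5 | 7
After WHERE (1 rows):
parts.yr | parts.rank | parts.dept | stock.yr | stock.id
2 | 6 | fin | 2 | 8
After GROUP BY (1 rows):
parts.yr | sum_id
2 | 8
After ORDER BY (1 rows):
parts.yr | sum_id
2 | 8

== RESULT ==
parts.yr | sum_id
2 | 8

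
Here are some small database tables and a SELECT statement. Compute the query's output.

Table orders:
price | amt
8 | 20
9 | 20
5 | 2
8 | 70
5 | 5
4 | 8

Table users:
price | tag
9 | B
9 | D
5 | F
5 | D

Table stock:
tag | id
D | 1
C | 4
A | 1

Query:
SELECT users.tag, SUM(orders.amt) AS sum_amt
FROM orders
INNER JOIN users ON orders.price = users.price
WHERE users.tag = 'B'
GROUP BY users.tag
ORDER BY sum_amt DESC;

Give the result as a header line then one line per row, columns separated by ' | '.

After JOIN users (6 rows):
orders.price | orders.amt | users.price | users.tag
9 | 20 | 9 | B
9 | 20 | 9 | D
5 | 2 | 5 | F
5 | 2 | 5 | D
5 | 5 | 5 | F
5 | 5 | 5 | D
After WHERE (1 rows):
orders.price | orders.amt | users.price | users.tag
9 | 20 | 9 | B
After GROUP BY (1 rows):
users.tag | sum_amt
B | 20
After ORDER BY (1 rows):
users.tag | sum_amt
B | 20

== RESULT ==
users.tag | sum_amt
B | 20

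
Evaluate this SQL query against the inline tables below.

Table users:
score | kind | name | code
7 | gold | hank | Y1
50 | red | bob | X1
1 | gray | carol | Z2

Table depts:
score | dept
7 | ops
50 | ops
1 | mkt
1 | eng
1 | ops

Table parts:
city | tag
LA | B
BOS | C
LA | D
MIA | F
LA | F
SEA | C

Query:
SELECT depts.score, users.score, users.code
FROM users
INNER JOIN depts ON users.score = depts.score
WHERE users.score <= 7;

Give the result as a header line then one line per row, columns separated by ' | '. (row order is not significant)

== RESULT ==
depts.score | users.score | users.code
7 | 7 | Y1
1 | 1 | Z2
1 | 1 | Z2
1 | 1 | Z2

Derivation:
After JOIN depts (5 rows):
users.score | users.kind | users.name | users.code | depts.score | depts.dept
7 | gold | hank | Y1 | 7 | ops
50 | red | bob | X1 | 50 | ops
1 | gray | carol | Z2 | 1 | mkt
1 | gray | carol | Z2 | 1 | eng
1 | gray | carol | Z2 | 1 | ops
After WHERE (4 rows):
users.score | users.kind | users.name | users.code | depts.score | depts.dept
7 | gold | hank | Y1 | 7 | ops
1 | gray | carol | Z2 | 1 | mkt
1 | gray | carol | Z2 | 1 | eng
1 | gray | carol | Z2 | 1 | ops
After SELECT (4 rows):
depts.score | users.score | users.code
7 | 7 | Y1
1 | 1 | Z2
1 | 1 | Z2
1 | 1 | Z2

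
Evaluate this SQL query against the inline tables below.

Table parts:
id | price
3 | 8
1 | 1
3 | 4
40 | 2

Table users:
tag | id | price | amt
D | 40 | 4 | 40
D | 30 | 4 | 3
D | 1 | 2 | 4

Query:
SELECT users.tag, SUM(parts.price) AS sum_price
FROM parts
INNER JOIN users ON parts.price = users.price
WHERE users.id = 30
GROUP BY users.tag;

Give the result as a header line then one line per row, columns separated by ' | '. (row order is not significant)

After JOIN users (3 rows):
parts.id | parts.price | users.tag | users.id | users.price | users.amt
3 | 4 | D | 40 | 4 | 40
3 | 4 | D | 30 | 4 | 3
40 | 2 | D | 1 | 2 | 4
After WHERE (1 rows):
parts.id | parts.price | users.tag | users.id | users.price | users.amt
3 | 4 | D | 30 | 4 | 3
After GROUP BY (1 rows):
users.tag | sum_price
D | 4

== RESULT ==
users.tag | sum_price
D | 4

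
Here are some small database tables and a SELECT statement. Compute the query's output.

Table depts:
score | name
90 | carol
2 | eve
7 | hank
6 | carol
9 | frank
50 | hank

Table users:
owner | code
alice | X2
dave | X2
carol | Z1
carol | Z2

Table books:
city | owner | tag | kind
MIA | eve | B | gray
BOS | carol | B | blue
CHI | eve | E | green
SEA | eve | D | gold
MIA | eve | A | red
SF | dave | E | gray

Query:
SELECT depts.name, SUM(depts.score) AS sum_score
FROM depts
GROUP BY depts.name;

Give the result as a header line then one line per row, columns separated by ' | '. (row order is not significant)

== RESULT ==
depts.name | sum_score
carol | 96
eve | 2
hank | 57
frank | 9

Derivation:
After GROUP BY (4 rows):
depts.name | sum_score
carol | 96
eve | 2
hank | 57
frank | 9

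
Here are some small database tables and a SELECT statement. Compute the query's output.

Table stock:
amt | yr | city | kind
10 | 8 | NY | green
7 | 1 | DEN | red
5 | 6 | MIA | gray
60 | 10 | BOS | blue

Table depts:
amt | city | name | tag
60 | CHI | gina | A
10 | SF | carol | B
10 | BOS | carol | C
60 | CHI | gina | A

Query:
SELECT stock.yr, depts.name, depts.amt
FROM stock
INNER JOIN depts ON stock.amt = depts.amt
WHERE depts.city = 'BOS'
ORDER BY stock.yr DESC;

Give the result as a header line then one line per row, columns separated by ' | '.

After JOIN depts (4 rows):
stock.amt | stock.yr | stock.city | stock.kind | depts.amt | depts.city | depts.name | depts.tag
10 | 8 | NY | green | 10 | SF | carol | B
10 | 8 | NY | green | 10 | BOS | carol | C
60 | 10 | BOS | blue | 60 | CHI | gina | A
60 | 10 | BOS | blue | 60 | CHI | gina | A
After WHERE (1 rows):
stock.amt | stock.yr | stock.city | stock.kind | depts.amt | depts.city | depts.name | depts.tag
10 | 8 | NY | green | 10 | BOS | carol | C
After SELECT (1 rows):
stock.yr | depts.name | depts.amt
8 | carol | 10
After ORDER BY (1 rows):
stock.yr | depts.name | depts.amt
8 | carol | 10

== RESULT ==
stock.yr | depts.name | depts.amt
8 | carol | 10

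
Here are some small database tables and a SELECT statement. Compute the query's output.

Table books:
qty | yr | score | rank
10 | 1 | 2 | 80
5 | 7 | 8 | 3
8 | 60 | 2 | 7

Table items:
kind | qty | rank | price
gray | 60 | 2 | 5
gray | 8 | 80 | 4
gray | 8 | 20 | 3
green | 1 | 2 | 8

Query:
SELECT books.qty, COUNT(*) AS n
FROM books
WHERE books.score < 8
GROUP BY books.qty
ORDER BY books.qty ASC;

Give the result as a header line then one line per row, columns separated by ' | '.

== RESULT ==
books.qty | n
8 | 1
10 | 1

Derivation:
After WHERE (2 rows):
books.qty | books.yr | books.score | books.rank
10 | 1 | 2 | 80
8 | 60 | 2 | 7
After GROUP BY (2 rows):
books.qty | n
10 | 1
8 | 1
After ORDER BY (2 rows):
books.qty | n
8 | 1
10 | 1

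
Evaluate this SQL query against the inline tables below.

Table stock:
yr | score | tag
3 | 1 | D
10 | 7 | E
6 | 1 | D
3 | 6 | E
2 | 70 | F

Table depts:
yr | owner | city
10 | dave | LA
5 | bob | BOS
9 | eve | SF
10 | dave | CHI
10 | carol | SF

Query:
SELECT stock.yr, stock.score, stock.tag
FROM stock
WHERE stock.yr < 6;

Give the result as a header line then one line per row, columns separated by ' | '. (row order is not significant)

After WHERE (3 rows):
stock.yr | stock.score | stock.tag
3 | 1 | D
3 | 6 | E
2 | 70 | F
After SELECT (3 rows):
stock.yr | stock.score | stock.tag
3 | 1 | D
3 | 6 | E
2 | 70 | F

== RESULT ==
stock.yr | stock.score | stock.tag
3 | 1 | D
3 | 6 | E
2 | 70 | F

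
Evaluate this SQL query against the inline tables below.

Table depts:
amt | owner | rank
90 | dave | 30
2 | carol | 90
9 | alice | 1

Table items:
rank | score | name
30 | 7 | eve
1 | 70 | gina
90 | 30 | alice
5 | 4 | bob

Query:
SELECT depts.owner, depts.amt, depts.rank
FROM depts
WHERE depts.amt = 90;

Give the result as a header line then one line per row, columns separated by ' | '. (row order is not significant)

After WHERE (1 rows):
depts.amt | depts.owner | depts.rank
90 | dave | 30
After SELECT (1 rows):
depts.owner | depts.amt | depts.rank
dave | 90 | 30

== RESULT ==
depts.owner | depts.amt | depts.rank
dave | 90 | 30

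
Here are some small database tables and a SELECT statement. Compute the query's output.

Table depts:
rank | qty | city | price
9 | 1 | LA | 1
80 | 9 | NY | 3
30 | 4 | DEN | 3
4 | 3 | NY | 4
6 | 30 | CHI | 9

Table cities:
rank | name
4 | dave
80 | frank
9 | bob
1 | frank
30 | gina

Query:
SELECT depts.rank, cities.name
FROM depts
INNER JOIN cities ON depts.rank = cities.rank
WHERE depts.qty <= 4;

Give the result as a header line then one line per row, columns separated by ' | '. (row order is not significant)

== RESULT ==
depts.rank | cities.name
9 | bob
30 | gina
4 | dave

Derivation:
After JOIN cities (4 rows):
depts.rank | depts.qty | depts.city | depts.price | cities.rank | cities.name
9 | 1 | LA | 1 | 9 | bob
80 | 9 | NY | 3 | 80 | frank
30 | 4 | DEN | 3 | 30 | gina
4 | 3 | NY | 4 | 4 | dave
After WHERE (3 rows):
depts.rank | depts.qty | depts.city | depts.price | cities.rank | cities.name
9 | 1 | LA | 1 | 9 | bob
30 | 4 | DEN | 3 | 30 | gina
4 | 3 | NY | 4 | 4 | dave
After SELECT (3 rows):
depts.rank | cities.name
9 | bob
30 | gina
4 | dave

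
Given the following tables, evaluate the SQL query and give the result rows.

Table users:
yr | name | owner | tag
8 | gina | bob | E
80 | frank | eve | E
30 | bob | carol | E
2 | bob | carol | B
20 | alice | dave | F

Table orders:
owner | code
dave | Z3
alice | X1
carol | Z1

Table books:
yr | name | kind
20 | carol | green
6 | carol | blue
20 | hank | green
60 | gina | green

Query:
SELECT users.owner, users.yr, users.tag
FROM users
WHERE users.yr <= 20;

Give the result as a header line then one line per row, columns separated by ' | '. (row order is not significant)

After WHERE (3 rows):
users.yr | users.name | users.owner | users.tag
8 | gina | bob | E
2 | bob | carol | B
20 | alice | dave | F
After SELECT (3 rows):
users.owner | users.yr | users.tag
bob | 8 | E
carol | 2 | B
dave | 20 | F

== RESULT ==
users.owner | users.yr | users.tag
bob | 8 | E
carol | 2 | B
dave | 20 | F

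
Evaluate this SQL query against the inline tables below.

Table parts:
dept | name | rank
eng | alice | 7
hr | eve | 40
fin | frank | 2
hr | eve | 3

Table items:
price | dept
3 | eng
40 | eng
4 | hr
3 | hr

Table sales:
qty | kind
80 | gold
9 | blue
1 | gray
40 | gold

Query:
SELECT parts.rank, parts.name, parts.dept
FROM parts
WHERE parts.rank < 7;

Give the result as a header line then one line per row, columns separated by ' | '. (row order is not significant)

== RESULT ==
parts.rank | parts.name | parts.dept
2 | frank | fin
3 | eve | hr

Derivation:
After WHERE (2 rows):
parts.dept | parts.name | parts.rank
fin | frank | 2
hr | eve | 3
After SELECT (2 rows):
parts.rank | parts.name | parts.dept
2 | frank | fin
3 | eve | hr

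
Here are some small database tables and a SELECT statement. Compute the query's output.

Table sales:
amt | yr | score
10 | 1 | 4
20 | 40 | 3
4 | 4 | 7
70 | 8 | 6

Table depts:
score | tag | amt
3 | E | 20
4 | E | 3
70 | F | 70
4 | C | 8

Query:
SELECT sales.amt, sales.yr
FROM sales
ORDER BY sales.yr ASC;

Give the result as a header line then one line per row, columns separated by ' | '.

After SELECT (4 rows):
sales.amt | sales.yr
10 | 1
20 | 40
4 | 4
70 | 8
After ORDER BY (4 rows):
sales.amt | sales.yr
10 | 1
4 | 4
70 | 8
20 | 40

== RESULT ==
sales.amt | sales.yr
10 | 1
4 | 4
70 | 8
20 | 40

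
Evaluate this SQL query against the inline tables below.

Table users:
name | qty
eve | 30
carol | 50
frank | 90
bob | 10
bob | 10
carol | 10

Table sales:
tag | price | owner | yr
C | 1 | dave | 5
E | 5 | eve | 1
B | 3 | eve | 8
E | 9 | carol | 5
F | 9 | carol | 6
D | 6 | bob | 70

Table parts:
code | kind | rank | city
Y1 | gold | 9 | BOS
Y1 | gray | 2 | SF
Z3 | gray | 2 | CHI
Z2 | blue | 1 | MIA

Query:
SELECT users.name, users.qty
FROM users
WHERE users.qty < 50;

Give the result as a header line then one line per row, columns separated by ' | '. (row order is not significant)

== RESULT ==
users.name | users.qty
eve | 30
bob | 10
bob | 10
carol | 10

Derivation:
After WHERE (4 rows):
users.name | users.qty
eve | 30
bob | 10
bob | 10
carol | 10
After SELECT (4 rows):
users.name | users.qty
eve | 30
bob | 10
bob | 10
carol | 10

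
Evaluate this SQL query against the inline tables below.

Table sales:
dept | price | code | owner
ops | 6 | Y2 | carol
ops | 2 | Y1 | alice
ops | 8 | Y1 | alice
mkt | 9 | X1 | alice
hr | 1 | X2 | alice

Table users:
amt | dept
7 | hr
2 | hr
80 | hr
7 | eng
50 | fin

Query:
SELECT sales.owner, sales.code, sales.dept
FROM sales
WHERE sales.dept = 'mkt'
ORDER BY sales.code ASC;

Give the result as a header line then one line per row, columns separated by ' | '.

== RESULT ==
sales.owner | sales.code | sales.dept
alice | X1 | mkt

Derivation:
After WHERE (1 rows):
sales.dept | sales.price | sales.code | sales.owner
mkt | 9 | X1 | alice
After SELECT (1 rows):
sales.owner | sales.code | sales.dept
alice | X1 | mkt
After ORDER BY (1 rows):
sales.owner | sales.code | sales.dept
alice | X1 | mkt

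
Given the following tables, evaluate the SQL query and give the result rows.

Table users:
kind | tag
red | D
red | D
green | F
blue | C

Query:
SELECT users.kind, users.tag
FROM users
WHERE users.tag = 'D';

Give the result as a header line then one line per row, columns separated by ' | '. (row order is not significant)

== RESULT ==
users.kind | users.tag
red | D
red | D

Derivation:
After WHERE (2 rows):
users.kind | users.tag
red | D
red | D
After SELECT (2 rows):
users.kind | users.tag
red | D
red | D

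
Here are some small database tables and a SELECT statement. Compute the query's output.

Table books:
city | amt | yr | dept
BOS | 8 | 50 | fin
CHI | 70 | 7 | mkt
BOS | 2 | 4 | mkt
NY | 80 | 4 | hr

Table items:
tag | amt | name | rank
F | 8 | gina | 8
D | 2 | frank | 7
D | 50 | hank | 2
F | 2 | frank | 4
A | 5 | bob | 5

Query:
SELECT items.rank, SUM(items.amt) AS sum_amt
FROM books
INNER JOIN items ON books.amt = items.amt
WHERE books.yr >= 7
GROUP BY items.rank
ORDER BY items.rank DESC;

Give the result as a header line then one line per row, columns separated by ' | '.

== RESULT ==
items.rank | sum_amt
8 | 8

Derivation:
After JOIN items (3 rows):
books.city | books.amt | books.yr | books.dept | items.tag | items.amt | items.name | items.rank
BOS | 8 | 50 | fin | F | 8 | gina | 8
BOS | 2 | 4 | mkt | D | 2 | frank | 7
BOS | 2 | 4 | mkt | F | 2 | frank | 4
After WHERE (1 rows):
books.city | books.amt | books.yr | books.dept | items.tag | items.amt | items.name | items.rank
BOS | 8 | 50 | fin | F | 8 | gina | 8
After GROUP BY (1 rows):
items.rank | sum_amt
8 | 8
After ORDER BY (1 rows):
items.rank | sum_amt
8 | 8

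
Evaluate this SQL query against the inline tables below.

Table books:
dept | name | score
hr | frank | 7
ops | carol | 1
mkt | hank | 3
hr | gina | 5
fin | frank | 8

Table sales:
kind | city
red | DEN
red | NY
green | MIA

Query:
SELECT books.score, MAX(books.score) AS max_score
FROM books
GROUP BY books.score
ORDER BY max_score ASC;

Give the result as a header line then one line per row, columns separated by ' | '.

== RESULT ==
books.score | max_score
1 | 1
3 | 3
5 | 5
7 | 7
8 | 8

Derivation:
After GROUP BY (5 rows):
books.score | max_score
7 | 7
1 | 1
3 | 3
5 | 5
8 | 8
After ORDER BY (5 rows):
books.score | max_score
1 | 1
3 | 3
5 | 5
7 | 7
8 | 8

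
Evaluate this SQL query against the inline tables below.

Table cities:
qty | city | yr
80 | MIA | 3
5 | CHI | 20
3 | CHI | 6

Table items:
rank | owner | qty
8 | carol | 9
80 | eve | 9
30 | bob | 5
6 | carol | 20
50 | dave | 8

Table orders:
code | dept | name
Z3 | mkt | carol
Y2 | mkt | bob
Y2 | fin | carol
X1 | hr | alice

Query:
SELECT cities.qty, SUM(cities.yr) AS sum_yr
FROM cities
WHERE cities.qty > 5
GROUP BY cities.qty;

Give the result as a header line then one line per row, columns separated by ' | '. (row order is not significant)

== RESULT ==
cities.qty | sum_yr
80 | 3

Derivation:
After WHERE (1 rows):
cities.qty | cities.city | cities.yr
80 | MIA | 3
After GROUP BY (1 rows):
cities.qty | sum_yr
80 | 3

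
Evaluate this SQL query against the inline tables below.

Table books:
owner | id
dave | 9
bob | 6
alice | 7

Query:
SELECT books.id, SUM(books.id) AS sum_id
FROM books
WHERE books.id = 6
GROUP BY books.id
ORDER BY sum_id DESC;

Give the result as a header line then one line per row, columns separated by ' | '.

After WHERE (1 rows):
books.owner | books.id
bob | 6
After GROUP BY (1 rows):
books.id | sum_id
6 | 6
After ORDER BY (1 rows):
books.id | sum_id
6 | 6

== RESULT ==
books.id | sum_id
6 | 6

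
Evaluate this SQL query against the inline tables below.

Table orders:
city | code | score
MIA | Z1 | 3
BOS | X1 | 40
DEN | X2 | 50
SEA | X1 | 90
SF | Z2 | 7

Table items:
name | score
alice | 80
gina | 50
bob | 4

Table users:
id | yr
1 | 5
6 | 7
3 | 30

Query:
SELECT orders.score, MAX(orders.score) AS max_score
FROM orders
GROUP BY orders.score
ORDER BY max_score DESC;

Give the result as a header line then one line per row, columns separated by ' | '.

== RESULT ==
orders.score | max_score
90 | 90
50 | 50
40 | 40
7 | 7
3 | 3

Derivation:
After GROUP BY (5 rows):
orders.score | max_score
3 | 3
40 | 40
50 | 50
90 | 90
7 | 7
After ORDER BY (5 rows):
orders.score | max_score
90 | 90
50 | 50
40 | 40
7 | 7
3 | 3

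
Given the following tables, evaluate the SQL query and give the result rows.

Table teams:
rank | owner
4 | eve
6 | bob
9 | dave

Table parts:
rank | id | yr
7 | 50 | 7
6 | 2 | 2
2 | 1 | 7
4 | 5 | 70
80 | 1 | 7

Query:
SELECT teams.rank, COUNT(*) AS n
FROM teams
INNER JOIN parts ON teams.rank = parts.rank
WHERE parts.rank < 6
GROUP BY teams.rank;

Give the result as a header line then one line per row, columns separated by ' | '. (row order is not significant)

After JOIN parts (2 rows):
teams.rank | teams.owner | parts.rank | parts.id | parts.yr
4 | eve | 4 | 5 | 70
6 | bob | 6 | 2 | 2
After WHERE (1 rows):
teams.rank | teams.owner | parts.rank | parts.id | parts.yr
4 | eve | 4 | 5 | 70
After GROUP BY (1 rows):
teams.rank | n
4 | 1

== RESULT ==
teams.rank | n
4 | 1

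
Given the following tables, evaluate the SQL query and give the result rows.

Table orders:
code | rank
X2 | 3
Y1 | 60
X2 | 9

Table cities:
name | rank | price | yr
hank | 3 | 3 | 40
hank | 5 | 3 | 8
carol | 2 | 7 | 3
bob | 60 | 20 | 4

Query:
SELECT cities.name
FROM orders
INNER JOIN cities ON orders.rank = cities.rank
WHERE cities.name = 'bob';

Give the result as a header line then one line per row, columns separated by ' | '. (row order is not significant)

== RESULT ==
cities.name
bob

Derivation:
After JOIN cities (2 rows):
orders.code | orders.rank | cities.name | cities.rank | cities.price | cities.yr
X2 | 3 | hank | 3 | 3 | 40
Y1 | 60 | bob | 60 | 20 | 4
After WHERE (1 rows):
orders.code | orders.rank | cities.name | cities.rank | cities.price | cities.yr
Y1 | 60 | bob | 60 | 20 | 4
After SELECT (1 rows):
cities.name
bob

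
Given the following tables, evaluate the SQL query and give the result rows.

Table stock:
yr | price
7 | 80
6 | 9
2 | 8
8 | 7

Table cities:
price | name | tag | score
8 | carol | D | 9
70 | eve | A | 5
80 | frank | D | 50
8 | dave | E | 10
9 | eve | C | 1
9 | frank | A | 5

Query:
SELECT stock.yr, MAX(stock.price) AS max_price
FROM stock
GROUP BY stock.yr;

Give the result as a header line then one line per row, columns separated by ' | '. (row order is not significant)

== RESULT ==
stock.yr | max_price
7 | 80
6 | 9
2 | 8
8 | 7

Derivation:
After GROUP BY (4 rows):
stock.yr | max_price
7 | 80
6 | 9
2 | 8
8 | 7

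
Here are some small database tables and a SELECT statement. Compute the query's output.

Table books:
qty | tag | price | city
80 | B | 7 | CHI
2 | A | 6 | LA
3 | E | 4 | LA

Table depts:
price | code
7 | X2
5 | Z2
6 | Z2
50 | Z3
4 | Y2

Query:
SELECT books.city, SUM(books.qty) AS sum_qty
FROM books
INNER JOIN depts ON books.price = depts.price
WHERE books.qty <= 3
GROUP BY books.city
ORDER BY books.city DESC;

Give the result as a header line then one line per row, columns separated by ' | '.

After JOIN depts (3 rows):
books.qty | books.tag | books.price | books.city | depts.price | depts.code
80 | B | 7 | CHI | 7 | X2
2 | A | 6 | LA | 6 | Z2
3 | E | 4 | LA | 4 | Y2
After WHERE (2 rows):
books.qty | books.tag | books.price | books.city | depts.price | depts.code
2 | A | 6 | LA | 6 | Z2
3 | E | 4 | LA | 4 | Y2
After GROUP BY (1 rows):
books.city | sum_qty
LA | 5
After ORDER BY (1 rows):
books.city | sum_qty
LA | 5

== RESULT ==
books.city | sum_qty
LA | 5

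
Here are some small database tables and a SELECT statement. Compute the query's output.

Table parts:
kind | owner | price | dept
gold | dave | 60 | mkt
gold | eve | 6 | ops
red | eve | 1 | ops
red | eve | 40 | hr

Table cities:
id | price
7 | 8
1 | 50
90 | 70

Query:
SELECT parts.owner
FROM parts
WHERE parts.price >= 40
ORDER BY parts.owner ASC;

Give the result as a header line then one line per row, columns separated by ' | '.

After WHERE (2 rows):
parts.kind | parts.owner | parts.price | parts.dept
gold | dave | 60 | mkt
red | eve | 40 | hr
After SELECT (2 rows):
parts.owner
dave
eve
After ORDER BY (2 rows):
parts.owner
dave
eve

== RESULT ==
parts.owner
dave
eve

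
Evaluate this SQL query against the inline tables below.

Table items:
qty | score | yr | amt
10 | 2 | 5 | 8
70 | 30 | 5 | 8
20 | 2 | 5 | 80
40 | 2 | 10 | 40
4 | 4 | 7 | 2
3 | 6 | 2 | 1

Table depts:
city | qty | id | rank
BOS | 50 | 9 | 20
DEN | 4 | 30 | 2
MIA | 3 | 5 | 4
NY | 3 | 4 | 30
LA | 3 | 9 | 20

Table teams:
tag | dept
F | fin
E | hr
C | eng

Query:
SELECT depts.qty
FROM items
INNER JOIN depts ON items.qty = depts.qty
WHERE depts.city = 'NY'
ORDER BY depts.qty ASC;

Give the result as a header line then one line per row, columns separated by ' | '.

== RESULT ==
depts.qty
3

Derivation:
After JOIN depts (4 rows):
items.qty | items.score | items.yr | items.amt | depts.city | depts.qty | depts.id | depts.rank
4 | 4 | 7 | 2 | DEN | 4 | 30 | 2
3 | 6 | 2 | 1 | MIA | 3 | 5 | 4
3 | 6 | 2 | 1 | NY | 3 | 4 | 30
3 | 6 | 2 | 1 | LA | 3 | 9 | 20
After WHERE (1 rows):
items.qty | items.score | items.yr | items.amt | depts.city | depts.qty | depts.id | depts.rank
3 | 6 | 2 | 1 | NY | 3 | 4 | 30
After SELECT (1 rows):
depts.qty
3
After ORDER BY (1 rows):
depts.qty
3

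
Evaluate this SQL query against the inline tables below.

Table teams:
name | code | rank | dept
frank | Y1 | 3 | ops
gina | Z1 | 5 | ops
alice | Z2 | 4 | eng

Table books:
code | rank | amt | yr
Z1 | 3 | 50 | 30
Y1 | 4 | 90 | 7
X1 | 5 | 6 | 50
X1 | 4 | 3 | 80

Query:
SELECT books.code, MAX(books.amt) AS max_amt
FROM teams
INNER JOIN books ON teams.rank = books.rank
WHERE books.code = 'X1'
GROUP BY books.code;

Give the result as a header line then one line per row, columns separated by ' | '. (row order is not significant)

After JOIN books (4 rows):
teams.name | teams.code | teams.rank | teams.dept | books.code | books.rank | books.amt | books.yr
frank | Y1 | 3 | ops | Z1 | 3 | 50 | 30
gina | Z1 | 5 | ops | X1 | 5 | 6 | 50
alice | Z2 | 4 | eng | Y1 | 4 | 90 | 7
alice | Z2 | 4 | eng | X1 | 4 | 3 | 80
After WHERE (2 rows):
teams.name | teams.code | teams.rank | teams.dept | books.code | books.rank | books.amt | books.yr
gina | Z1 | 5 | ops | X1 | 5 | 6 | 50
alice | Z2 | 4 | eng | X1 | 4 | 3 | 80
After GROUP BY (1 rows):
books.code | max_amt
X1 | 6

== RESULT ==
books.code | max_amt
X1 | 6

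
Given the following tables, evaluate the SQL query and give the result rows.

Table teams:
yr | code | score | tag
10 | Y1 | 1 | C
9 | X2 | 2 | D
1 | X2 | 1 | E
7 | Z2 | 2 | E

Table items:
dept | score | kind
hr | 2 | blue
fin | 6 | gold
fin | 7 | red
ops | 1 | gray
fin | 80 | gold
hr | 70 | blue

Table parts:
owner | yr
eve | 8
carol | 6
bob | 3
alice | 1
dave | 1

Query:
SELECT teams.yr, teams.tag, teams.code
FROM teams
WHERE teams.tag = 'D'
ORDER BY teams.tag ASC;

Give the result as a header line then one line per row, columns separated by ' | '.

After WHERE (1 rows):
teams.yr | teams.code | teams.score | teams.tag
9 | X2 | 2 | D
After SELECT (1 rows):
teams.yr | teams.tag | teams.code
9 | D | X2
After ORDER BY (1 rows):
teams.yr | teams.tag | teams.code
9 | D | X2

== RESULT ==
teams.yr | teams.tag | teams.code
9 | D | X2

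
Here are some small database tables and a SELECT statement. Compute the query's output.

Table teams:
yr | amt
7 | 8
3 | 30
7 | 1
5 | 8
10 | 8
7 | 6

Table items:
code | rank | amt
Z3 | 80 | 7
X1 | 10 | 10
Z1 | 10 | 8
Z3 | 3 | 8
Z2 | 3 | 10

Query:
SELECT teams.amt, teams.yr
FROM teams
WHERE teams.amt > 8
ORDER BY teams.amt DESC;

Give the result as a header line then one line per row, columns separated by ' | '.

== RESULT ==
teams.amt | teams.yr
30 | 3

Derivation:
After WHERE (1 rows):
teams.yr | teams.amt
3 | 30
After SELECT (1 rows):
teams.amt | teams.yr
30 | 3
After ORDER BY (1 rows):
teams.amt | teams.yr
30 | 3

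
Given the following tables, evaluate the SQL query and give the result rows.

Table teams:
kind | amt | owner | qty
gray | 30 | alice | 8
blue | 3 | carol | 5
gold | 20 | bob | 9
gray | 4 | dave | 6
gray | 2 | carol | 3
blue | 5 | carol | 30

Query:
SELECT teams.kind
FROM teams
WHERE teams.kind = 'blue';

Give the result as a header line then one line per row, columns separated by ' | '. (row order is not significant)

== RESULT ==
teams.kind
blue
blue

Derivation:
After WHERE (2 rows):
teams.kind | teams.amt | teams.owner | teams.qty
blue | 3 | carol | 5
blue | 5 | carol | 30
After SELECT (2 rows):
teams.kind
blue
blue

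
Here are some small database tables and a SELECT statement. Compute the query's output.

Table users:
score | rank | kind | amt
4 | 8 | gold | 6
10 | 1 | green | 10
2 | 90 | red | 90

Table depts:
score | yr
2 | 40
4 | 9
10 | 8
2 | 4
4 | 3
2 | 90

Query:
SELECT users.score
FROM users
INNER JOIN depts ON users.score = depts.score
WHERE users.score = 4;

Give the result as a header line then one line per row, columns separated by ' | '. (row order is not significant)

After JOIN depts (6 rows):
users.score | users.rank | users.kind | users.amt | depts.score | depts.yr
4 | 8 | gold | 6 | 4 | 9
4 | 8 | gold | 6 | 4 | 3
10 | 1 | green | 10 | 10 | 8
2 | 90 | red | 90 | 2 | 40
2 | 90 | red | 90 | 2 | 4
2 | 90 | red | 90 | 2 | 90
After WHERE (2 rows):
users.score | users.rank | users.kind | users.amt | depts.score | depts.yr
4 | 8 | gold | 6 | 4 | 9
4 | 8 | gold | 6 | 4 | 3
After SELECT (2 rows):
users.score
4
4

== RESULT ==
users.score
4
4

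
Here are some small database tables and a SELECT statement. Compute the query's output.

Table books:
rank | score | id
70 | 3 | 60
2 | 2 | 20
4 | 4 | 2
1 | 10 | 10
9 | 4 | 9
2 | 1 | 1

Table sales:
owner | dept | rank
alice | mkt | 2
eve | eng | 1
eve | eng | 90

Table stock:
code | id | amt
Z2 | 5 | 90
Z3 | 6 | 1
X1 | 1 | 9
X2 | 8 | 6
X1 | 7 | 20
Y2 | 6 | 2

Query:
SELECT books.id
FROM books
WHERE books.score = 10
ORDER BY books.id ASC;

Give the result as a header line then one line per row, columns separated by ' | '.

After WHERE (1 rows):
books.rank | books.score | books.id
1 | 10 | 10
After SELECT (1 rows):
books.id
10
After ORDER BY (1 rows):
books.id
10

== RESULT ==
books.id
10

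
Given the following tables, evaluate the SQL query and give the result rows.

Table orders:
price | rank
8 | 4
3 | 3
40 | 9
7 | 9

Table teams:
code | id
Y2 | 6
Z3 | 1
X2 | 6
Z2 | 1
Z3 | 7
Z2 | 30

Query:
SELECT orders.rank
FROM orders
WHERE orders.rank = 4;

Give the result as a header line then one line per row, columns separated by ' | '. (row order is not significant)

After WHERE (1 rows):
orders.price | orders.rank
8 | 4
After SELECT (1 rows):
orders.rank
4

== RESULT ==
orders.rank
4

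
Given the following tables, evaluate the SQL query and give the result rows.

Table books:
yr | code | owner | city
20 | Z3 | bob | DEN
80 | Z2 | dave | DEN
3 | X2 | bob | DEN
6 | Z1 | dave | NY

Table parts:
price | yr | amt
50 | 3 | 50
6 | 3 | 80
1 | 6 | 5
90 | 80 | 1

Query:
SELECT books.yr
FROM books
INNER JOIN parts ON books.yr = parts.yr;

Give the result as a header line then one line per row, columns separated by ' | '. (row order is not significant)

== RESULT ==
books.yr
80
3
3
6

Derivation:
After JOIN parts (4 rows):
books.yr | books.code | books.owner | books.city | parts.price | parts.yr | parts.amt
80 | Z2 | dave | DEN | 90 | 80 | 1
3 | X2 | bob | DEN | 50 | 3 | 50
3 | X2 | bob | DEN | 6 | 3 | 80
6 | Z1 | dave | NY | 1 | 6 | 5
After SELECT (4 rows):
books.yr
80
3
3
6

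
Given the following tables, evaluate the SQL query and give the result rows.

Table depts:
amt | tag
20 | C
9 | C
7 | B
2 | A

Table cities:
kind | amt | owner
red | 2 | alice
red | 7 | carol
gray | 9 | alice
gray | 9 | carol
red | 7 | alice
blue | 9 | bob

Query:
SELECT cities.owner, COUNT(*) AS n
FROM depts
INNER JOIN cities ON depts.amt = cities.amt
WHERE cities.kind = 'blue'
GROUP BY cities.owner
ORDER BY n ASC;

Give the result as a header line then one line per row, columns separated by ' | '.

== RESULT ==
cities.owner | n
bob | 1

Derivation:
After JOIN cities (6 rows):
depts.amt | depts.tag | cities.kind | cities.amt | cities.owner
9 | C | gray | 9 | alice
9 | C | gray | 9 | carol
9 | C | blue | 9 | bob
7 | B | red | 7 | carol
7 | B | red | 7 | alice
2 | A | red | 2 | alice
After WHERE (1 rows):
depts.amt | depts.tag | cities.kind | cities.amt | cities.owner
9 | C | blue | 9 | bob
After GROUP BY (1 rows):
cities.owner | n
bob | 1
After ORDER BY (1 rows):
cities.owner | n
bob | 1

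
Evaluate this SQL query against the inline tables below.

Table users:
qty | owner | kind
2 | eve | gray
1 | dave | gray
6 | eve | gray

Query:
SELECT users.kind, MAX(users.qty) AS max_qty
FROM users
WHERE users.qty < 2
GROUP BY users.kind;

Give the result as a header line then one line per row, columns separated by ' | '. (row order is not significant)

After WHERE (1 rows):
users.qty | users.owner | users.kind
1 | dave | gray
After GROUP BY (1 rows):
users.kind | max_qty
gray | 1

== RESULT ==
users.kind | max_qty
gray | 1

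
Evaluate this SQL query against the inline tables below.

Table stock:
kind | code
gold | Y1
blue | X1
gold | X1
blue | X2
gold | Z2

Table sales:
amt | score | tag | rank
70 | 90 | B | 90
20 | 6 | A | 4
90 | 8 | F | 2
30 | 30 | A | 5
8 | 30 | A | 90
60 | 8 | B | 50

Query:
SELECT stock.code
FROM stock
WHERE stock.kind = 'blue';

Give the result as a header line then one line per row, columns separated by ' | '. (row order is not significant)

== RESULT ==
stock.code
X1
X2

Derivation:
After WHERE (2 rows):
stock.kind | stock.code
blue | X1
blue | X2
After SELECT (2 rows):
stock.code
X1
X2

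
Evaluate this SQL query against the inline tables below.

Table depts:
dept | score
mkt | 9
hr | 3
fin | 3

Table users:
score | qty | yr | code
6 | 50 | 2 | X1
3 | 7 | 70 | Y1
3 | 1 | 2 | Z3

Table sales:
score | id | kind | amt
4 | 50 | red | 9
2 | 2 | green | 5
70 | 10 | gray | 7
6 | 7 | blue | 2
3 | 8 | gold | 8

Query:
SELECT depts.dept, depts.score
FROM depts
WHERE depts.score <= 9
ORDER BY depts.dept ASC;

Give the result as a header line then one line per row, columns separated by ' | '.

After WHERE (3 rows):
depts.dept | depts.score
mkt | 9
hr | 3
fin | 3
After SELECT (3 rows):
depts.dept | depts.score
mkt | 9
hr | 3
fin | 3
After ORDER BY (3 rows):
depts.dept | depts.score
fin | 3
hr | 3
mkt | 9

== RESULT ==
depts.dept | depts.score
fin | 3
hr | 3
mkt | 9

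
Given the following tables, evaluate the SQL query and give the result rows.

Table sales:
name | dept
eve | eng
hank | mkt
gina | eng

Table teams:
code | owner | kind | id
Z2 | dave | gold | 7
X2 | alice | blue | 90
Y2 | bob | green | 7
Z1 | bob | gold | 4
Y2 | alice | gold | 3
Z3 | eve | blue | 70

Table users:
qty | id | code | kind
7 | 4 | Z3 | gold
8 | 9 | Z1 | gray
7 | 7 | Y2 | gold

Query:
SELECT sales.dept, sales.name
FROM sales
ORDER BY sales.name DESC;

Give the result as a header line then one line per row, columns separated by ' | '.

== RESULT ==
sales.dept | sales.name
mkt | hank
eng | gina
eng | eve

Derivation:
After SELECT (3 rows):
sales.dept | sales.name
eng | eve
mkt | hank
eng | gina
After ORDER BY (3 rows):
sales.dept | sales.name
mkt | hank
eng | gina
eng | eve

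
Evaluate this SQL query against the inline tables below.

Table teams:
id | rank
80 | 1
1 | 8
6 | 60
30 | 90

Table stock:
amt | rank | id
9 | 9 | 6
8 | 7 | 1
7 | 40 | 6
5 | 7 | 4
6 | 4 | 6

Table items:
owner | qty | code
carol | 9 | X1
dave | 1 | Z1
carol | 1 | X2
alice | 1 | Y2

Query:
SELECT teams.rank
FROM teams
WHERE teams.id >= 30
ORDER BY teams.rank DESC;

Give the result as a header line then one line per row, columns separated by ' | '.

== RESULT ==
teams.rank
90
1

Derivation:
After WHERE (2 rows):
teams.id | teams.rank
80 | 1
30 | 90
After SELECT (2 rows):
teams.rank
1
90
After ORDER BY (2 rows):
teams.rank
90
1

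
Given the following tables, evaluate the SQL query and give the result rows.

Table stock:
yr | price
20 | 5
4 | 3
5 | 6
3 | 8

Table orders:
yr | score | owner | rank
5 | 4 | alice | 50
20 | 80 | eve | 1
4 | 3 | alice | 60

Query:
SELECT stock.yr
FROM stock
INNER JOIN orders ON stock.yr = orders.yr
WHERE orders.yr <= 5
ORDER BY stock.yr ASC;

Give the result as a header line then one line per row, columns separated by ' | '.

== RESULT ==
stock.yr
4
5

Derivation:
After JOIN orders (3 rows):
stock.yr | stock.price | orders.yr | orders.score | orders.owner | orders.rank
20 | 5 | 20 | 80 | eve | 1
4 | 3 | 4 | 3 | alice | 60
5 | 6 | 5 | 4 | alice | 50
After WHERE (2 rows):
stock.yr | stock.price | orders.yr | orders.score | orders.owner | orders.rank
4 | 3 | 4 | 3 | alice | 60
5 | 6 | 5 | 4 | alice | 50
After SELECT (2 rows):
stock.yr
4
5
After ORDER BY (2 rows):
stock.yr
4
5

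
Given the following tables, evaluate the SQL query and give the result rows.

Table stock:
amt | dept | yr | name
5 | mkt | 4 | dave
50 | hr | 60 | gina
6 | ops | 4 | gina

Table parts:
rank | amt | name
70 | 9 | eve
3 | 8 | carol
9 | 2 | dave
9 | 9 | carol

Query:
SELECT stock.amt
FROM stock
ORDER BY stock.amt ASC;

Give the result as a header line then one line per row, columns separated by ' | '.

== RESULT ==
stock.amt
5
6
50

Derivation:
After SELECT (3 rows):
stock.amt
5
50
6
After ORDER BY (3 rows):
stock.amt
5
6
50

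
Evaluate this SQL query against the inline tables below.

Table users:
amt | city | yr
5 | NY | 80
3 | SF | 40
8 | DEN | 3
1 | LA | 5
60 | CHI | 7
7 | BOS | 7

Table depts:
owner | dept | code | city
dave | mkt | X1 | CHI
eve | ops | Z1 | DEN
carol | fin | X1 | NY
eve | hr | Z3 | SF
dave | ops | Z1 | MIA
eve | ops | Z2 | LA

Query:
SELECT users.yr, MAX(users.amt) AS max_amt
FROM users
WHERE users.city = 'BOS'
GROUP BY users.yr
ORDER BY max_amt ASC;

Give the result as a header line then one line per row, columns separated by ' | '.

After WHERE (1 rows):
users.amt | users.city | users.yr
7 | BOS | 7
After GROUP BY (1 rows):
users.yr | max_amt
7 | 7
After ORDER BY (1 rows):
users.yr | max_amt
7 | 7

== RESULT ==
users.yr | max_amt
7 | 7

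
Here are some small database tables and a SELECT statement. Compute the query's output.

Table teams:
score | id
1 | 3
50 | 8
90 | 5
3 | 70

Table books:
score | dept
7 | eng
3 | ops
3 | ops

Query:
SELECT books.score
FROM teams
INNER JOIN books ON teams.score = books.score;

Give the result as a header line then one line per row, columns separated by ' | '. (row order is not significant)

== RESULT ==
books.score
3
3

Derivation:
After JOIN books (2 rows):
teams.score | teams.id | books.score | books.dept
3 | 70 | 3 | ops
3 | 70 | 3 | ops
After SELECT (2 rows):
books.score
3
3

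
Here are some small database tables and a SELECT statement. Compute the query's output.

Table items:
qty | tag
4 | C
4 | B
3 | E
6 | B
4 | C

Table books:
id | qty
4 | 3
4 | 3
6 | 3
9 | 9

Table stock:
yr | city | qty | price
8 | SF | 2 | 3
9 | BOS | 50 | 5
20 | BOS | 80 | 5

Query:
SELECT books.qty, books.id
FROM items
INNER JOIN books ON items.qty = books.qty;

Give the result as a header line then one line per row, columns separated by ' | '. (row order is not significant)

After JOIN books (3 rows):
items.qty | items.tag | books.id | books.qty
3 | E | 4 | 3
3 | E | 4 | 3
3 | E | 6 | 3
After SELECT (3 rows):
books.qty | books.id
3 | 4
3 | 4
3 | 6

== RESULT ==
books.qty | books.id
3 | 4
3 | 4
3 | 6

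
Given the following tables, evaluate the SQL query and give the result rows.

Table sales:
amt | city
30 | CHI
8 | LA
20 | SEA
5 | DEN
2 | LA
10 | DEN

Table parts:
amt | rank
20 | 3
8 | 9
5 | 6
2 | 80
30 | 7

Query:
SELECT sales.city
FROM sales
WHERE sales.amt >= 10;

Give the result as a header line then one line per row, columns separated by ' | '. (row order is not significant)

== RESULT ==
sales.city
CHI
SEA
DEN

Derivation:
After WHERE (3 rows):
sales.amt | sales.city
30 | CHI
20 | SEA
10 | DEN
After SELECT (3 rows):
sales.city
CHI
SEA
DEN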